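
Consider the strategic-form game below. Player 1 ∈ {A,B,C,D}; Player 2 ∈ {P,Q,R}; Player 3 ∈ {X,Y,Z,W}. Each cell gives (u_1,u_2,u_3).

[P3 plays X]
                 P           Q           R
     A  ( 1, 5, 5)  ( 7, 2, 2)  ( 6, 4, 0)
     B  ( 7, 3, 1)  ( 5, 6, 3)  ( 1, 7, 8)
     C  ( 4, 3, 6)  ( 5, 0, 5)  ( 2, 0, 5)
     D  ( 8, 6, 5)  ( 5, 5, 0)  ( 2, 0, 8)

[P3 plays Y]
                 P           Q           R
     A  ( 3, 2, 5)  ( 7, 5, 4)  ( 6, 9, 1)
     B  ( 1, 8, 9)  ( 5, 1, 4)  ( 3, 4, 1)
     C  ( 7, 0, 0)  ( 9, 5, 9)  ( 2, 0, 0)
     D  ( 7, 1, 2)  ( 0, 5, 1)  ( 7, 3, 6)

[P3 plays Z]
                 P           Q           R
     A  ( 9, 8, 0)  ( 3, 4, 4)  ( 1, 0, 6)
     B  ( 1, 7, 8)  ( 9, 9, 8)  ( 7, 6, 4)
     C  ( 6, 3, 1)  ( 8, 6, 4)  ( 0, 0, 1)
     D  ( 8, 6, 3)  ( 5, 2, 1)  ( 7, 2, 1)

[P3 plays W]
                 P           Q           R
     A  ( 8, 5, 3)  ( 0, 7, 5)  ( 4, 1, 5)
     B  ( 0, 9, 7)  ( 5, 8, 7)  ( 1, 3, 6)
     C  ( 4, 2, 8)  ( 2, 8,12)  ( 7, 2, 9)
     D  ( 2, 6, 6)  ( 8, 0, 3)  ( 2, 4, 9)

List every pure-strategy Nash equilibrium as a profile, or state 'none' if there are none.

Nash profiles: (B,Q,Z)

(A,P,X): not NE [P1→D gives 8>1]
(A,P,Y): not NE [P1→D gives 7>3; P2→R gives 9>2]
(A,P,Z): not NE [P3→Y gives 5>0]
(A,P,W): not NE [P2→Q gives 7>5; P3→Y gives 5>3]
(A,Q,X): not NE [P2→P gives 5>2; P3→W gives 5>2]
(A,Q,Y): not NE [P1→C gives 9>7; P2→R gives 9>5; P3→W gives 5>4]
(A,Q,Z): not NE [P1→B gives 9>3; P2→P gives 8>4; P3→W gives 5>4]
(A,Q,W): not NE [P1→D gives 8>0]
(A,R,X): not NE [P2→P gives 5>4; P3→Z gives 6>0]
(A,R,Y): not NE [P1→D gives 7>6; P3→Z gives 6>1]
(A,R,Z): not NE [P1→D gives 7>1; P2→P gives 8>0]
(A,R,W): not NE [P1→C gives 7>4; P2→Q gives 7>1; P3→Z gives 6>5]
(B,P,X): not NE [P1→D gives 8>7; P2→R gives 7>3; P3→Y gives 9>1]
(B,P,Y): not NE [P1→D gives 7>1]
(B,P,Z): not NE [P1→A gives 9>1; P2→Q gives 9>7; P3→Y gives 9>8]
(B,P,W): not NE [P1→A gives 8>0; P3→Y gives 9>7]
(B,Q,X): not NE [P1→A gives 7>5; P2→R gives 7>6; P3→Z gives 8>3]
(B,Q,Y): not NE [P1→C gives 9>5; P2→P gives 8>1; P3→Z gives 8>4]
(B,Q,Z): NE
(B,Q,W): not NE [P1→D gives 8>5; P2→P gives 9>8; P3→Z gives 8>7]
(B,R,X): not NE [P1→A gives 6>1]
(B,R,Y): not NE [P1→D gives 7>3; P2→P gives 8>4; P3→X gives 8>1]
(B,R,Z): not NE [P2→Q gives 9>6; P3→X gives 8>4]
(B,R,W): not NE [P1→C gives 7>1; P2→P gives 9>3; P3→X gives 8>6]
(C,P,X): not NE [P1→D gives 8>4; P3→W gives 8>6]
(C,P,Y): not NE [P2→Q gives 5>0; P3→W gives 8>0]
(C,P,Z): not NE [P1→A gives 9>6; P2→Q gives 6>3; P3→W gives 8>1]
(C,P,W): not NE [P1→A gives 8>4; P2→Q gives 8>2]
(C,Q,X): not NE [P1→A gives 7>5; P2→P gives 3>0; P3→W gives 12>5]
(C,Q,Y): not NE [P3→W gives 12>9]
(C,Q,Z): not NE [P1→B gives 9>8; P3→W gives 12>4]
(C,Q,W): not NE [P1→D gives 8>2]
(C,R,X): not NE [P1→A gives 6>2; P2→P gives 3>0; P3→W gives 9>5]
(C,R,Y): not NE [P1→D gives 7>2; P2→Q gives 5>0; P3→W gives 9>0]
(C,R,Z): not NE [P1→D gives 7>0; P2→Q gives 6>0; P3→W gives 9>1]
(C,R,W): not NE [P2→Q gives 8>2]
(D,P,X): not NE [P3→W gives 6>5]
(D,P,Y): not NE [P2→Q gives 5>1; P3→W gives 6>2]
(D,P,Z): not NE [P1→A gives 9>8; P3→W gives 6>3]
(D,P,W): not NE [P1→A gives 8>2]
(D,Q,X): not NE [P1→A gives 7>5; P2→P gives 6>5; P3→W gives 3>0]
(D,Q,Y): not NE [P1→C gives 9>0; P3→W gives 3>1]
(D,Q,Z): not NE [P1→B gives 9>5; P2→P gives 6>2; P3→W gives 3>1]
(D,Q,W): not NE [P2→P gives 6>0]
(D,R,X): not NE [P1→A gives 6>2; P2→P gives 6>0; P3→W gives 9>8]
(D,R,Y): not NE [P2→Q gives 5>3; P3→W gives 9>6]
(D,R,Z): not NE [P2→P gives 6>2; P3→W gives 9>1]
(D,R,W): not NE [P1→C gives 7>2; P2→P gives 6>4]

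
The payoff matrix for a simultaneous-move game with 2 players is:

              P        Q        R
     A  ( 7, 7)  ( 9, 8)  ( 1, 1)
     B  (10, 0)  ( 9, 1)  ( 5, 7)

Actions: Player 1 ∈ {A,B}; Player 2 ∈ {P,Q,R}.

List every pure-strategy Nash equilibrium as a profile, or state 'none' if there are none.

(A,P): not NE [P1→B gives 10>7; P2→Q gives 8>7]
(A,Q): NE
(A,R): not NE [P1→B gives 5>1; P2→Q gives 8>1]
(B,P): not NE [P2→R gives 7>0]
(B,Q): not NE [P2→R gives 7>1]
(B,R): NE

PSNE = {(A,Q), (B,R)}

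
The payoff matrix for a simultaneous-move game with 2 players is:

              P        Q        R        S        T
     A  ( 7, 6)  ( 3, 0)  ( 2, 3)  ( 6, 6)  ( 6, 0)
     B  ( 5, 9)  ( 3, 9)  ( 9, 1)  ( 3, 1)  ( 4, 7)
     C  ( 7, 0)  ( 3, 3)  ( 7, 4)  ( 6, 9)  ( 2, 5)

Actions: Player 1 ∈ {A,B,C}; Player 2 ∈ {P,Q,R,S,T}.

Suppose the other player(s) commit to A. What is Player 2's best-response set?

argmax u_2 = {P,S}

u_2(P vs A) = 6
u_2(Q vs A) = 0
u_2(R vs A) = 3
u_2(S vs A) = 6
u_2(T vs A) = 0
max payoff 6 at {P,S}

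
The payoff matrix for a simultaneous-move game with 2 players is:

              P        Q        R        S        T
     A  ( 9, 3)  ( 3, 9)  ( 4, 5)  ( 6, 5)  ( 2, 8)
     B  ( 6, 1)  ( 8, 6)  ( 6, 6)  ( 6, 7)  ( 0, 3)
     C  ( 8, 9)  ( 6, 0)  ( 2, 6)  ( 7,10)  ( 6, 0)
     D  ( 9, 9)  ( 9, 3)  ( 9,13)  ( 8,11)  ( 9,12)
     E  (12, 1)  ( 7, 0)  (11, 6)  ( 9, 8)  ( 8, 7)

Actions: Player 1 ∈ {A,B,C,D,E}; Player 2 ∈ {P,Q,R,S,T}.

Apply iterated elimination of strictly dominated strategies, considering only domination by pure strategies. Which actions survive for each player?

Remaining: P1:{D,E} P2:{R,S,T}

P1 drop A (E beats it: P:12>9 Q:7>3 R:11>4 S:9>6 T:8>2)
P1 drop B (D beats it: P:9>6 Q:9>8 R:9>6 S:8>6 T:9>0)
P1 drop C (D beats it: P:9>8 Q:9>6 R:9>2 S:8>7 T:9>6)
P2 drop P (R beats it: D:13>9 E:6>1)
P2 drop Q (R beats it: D:13>3 E:6>0)
P1→{D,E} P2→{R,S,T}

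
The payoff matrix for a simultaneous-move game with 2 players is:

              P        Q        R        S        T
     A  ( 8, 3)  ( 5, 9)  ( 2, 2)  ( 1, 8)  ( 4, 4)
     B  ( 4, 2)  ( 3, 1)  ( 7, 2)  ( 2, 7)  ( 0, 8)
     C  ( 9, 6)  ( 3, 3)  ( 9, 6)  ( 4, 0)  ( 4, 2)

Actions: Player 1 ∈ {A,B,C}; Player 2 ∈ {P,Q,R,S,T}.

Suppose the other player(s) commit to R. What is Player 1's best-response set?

u_1(A vs R) = 2
u_1(B vs R) = 7
u_1(C vs R) = 9
max payoff 9 at {C}

argmax u_1 = {C}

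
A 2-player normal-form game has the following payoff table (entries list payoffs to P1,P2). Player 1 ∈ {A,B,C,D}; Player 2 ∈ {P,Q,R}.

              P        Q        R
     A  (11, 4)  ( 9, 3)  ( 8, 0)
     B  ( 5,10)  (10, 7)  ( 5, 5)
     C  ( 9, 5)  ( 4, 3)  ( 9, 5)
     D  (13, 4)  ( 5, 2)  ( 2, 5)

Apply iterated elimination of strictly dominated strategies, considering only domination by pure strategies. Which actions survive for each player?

Remaining: P1:{A,C,D} P2:{P,R}

P2 drop Q (P beats it: A:4>3 B:10>7 C:5>3 D:4>2)
P1 drop B (A beats it: P:11>5 R:8>5)
P1→{A,C,D} P2→{P,R}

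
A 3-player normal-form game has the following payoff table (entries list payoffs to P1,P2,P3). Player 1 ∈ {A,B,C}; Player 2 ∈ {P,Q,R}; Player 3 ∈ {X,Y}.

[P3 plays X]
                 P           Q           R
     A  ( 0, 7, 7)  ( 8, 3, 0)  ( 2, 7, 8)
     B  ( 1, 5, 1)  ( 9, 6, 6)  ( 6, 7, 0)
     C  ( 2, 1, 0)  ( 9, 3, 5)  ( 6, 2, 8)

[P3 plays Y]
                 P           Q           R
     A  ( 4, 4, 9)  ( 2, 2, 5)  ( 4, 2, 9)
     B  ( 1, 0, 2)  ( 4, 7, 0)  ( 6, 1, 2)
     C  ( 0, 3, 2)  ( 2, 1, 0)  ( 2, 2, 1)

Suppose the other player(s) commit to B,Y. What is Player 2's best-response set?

u_2(P vs B,Y) = 0
u_2(Q vs B,Y) = 7
u_2(R vs B,Y) = 1
max payoff 7 at {Q}

argmax u_2 = {Q}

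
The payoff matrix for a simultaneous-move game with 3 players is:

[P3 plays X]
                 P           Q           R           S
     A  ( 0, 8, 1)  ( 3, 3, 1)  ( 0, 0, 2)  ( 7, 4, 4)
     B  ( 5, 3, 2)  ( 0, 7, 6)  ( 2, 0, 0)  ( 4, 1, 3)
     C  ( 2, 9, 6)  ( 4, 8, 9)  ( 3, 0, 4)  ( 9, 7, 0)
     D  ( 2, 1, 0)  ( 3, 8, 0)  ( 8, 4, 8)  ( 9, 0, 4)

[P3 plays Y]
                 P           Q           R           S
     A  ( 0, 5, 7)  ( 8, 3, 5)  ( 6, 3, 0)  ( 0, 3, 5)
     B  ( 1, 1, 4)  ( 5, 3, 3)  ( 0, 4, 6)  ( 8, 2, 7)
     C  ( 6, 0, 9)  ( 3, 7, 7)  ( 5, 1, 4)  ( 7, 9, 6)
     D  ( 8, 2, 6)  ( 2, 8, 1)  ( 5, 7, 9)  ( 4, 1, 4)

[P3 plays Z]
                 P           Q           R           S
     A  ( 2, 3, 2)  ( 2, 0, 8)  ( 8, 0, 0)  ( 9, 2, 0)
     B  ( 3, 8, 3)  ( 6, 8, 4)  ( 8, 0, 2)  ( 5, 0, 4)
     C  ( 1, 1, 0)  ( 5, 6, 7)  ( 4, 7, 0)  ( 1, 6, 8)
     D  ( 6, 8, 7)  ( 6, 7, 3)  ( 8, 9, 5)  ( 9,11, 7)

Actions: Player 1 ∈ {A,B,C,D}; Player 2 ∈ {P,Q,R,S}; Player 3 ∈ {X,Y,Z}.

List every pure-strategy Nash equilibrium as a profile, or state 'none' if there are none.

PSNE = {(D,S,Z)}

(A,P,X): not NE [P1→B gives 5>0; P3→Y gives 7>1]
(A,P,Y): not NE [P1→D gives 8>0]
(A,P,Z): not NE [P1→D gives 6>2; P3→Y gives 7>2]
(A,Q,X): not NE [P1→C gives 4>3; P2→P gives 8>3; P3→Z gives 8>1]
(A,Q,Y): not NE [P2→P gives 5>3; P3→Z gives 8>5]
(A,Q,Z): not NE [P1→D gives 6>2; P2→P gives 3>0]
(A,R,X): not NE [P1→D gives 8>0; P2→P gives 8>0]
(A,R,Y): not NE [P2→P gives 5>3; P3→X gives 2>0]
(A,R,Z): not NE [P2→P gives 3>0; P3→X gives 2>0]
(A,S,X): not NE [P1→D gives 9>7; P2→P gives 8>4; P3→Y gives 5>4]
(A,S,Y): not NE [P1→B gives 8>0; P2→P gives 5>3]
(A,S,Z): not NE [P2→P gives 3>2; P3→Y gives 5>0]
(B,P,X): not NE [P2→Q gives 7>3; P3→Y gives 4>2]
(B,P,Y): not NE [P1→D gives 8>1; P2→R gives 4>1]
(B,P,Z): not NE [P1→D gives 6>3; P3→Y gives 4>3]
(B,Q,X): not NE [P1→C gives 4>0]
(B,Q,Y): not NE [P1→A gives 8>5; P2→R gives 4>3; P3→X gives 6>3]
(B,Q,Z): not NE [P3→X gives 6>4]
(B,R,X): not NE [P1→D gives 8>2; P2→Q gives 7>0; P3→Y gives 6>0]
(B,R,Y): not NE [P1→A gives 6>0]
(B,R,Z): not NE [P2→Q gives 8>0; P3→Y gives 6>2]
(B,S,X): not NE [P1→D gives 9>4; P2→Q gives 7>1; P3→Y gives 7>3]
(B,S,Y): not NE [P2→R gives 4>2]
(B,S,Z): not NE [P1→D gives 9>5; P2→Q gives 8>0; P3→Y gives 7>4]
(C,P,X): not NE [P1→B gives 5>2; P3→Y gives 9>6]
(C,P,Y): not NE [P1→D gives 8>6; P2→S gives 9>0]
(C,P,Z): not NE [P1→D gives 6>1; P2→R gives 7>1; P3→Y gives 9>0]
(C,Q,X): not NE [P2→P gives 9>8]
(C,Q,Y): not NE [P1→A gives 8>3; P2→S gives 9>7; P3→X gives 9>7]
(C,Q,Z): not NE [P1→D gives 6>5; P2→R gives 7>6; P3→X gives 9>7]
(C,R,X): not NE [P1→D gives 8>3; P2→P gives 9>0]
(C,R,Y): not NE [P1→A gives 6>5; P2→S gives 9>1]
(C,R,Z): not NE [P1→D gives 8>4; P3→Y gives 4>0]
(C,S,X): not NE [P2→P gives 9>7; P3→Z gives 8>0]
(C,S,Y): not NE [P1→B gives 8>7; P3→Z gives 8>6]
(C,S,Z): not NE [P1→D gives 9>1; P2→R gives 7>6]
(D,P,X): not NE [P1→B gives 5>2; P2→Q gives 8>1; P3→Z gives 7>0]
(D,P,Y): not NE [P2→Q gives 8>2; P3→Z gives 7>6]
(D,P,Z): not NE [P2→S gives 11>8]
(D,Q,X): not NE [P1→C gives 4>3; P3→Z gives 3>0]
(D,Q,Y): not NE [P1→A gives 8>2; P3→Z gives 3>1]
(D,Q,Z): not NE [P2→S gives 11>7]
(D,R,X): not NE [P2→Q gives 8>4; P3→Y gives 9>8]
(D,R,Y): not NE [P1→A gives 6>5; P2→Q gives 8>7]
(D,R,Z): not NE [P2→S gives 11>9; P3→Y gives 9>5]
(D,S,X): not NE [P2→Q gives 8>0; P3→Z gives 7>4]
(D,S,Y): not NE [P1→B gives 8>4; P2→Q gives 8>1; P3→Z gives 7>4]
(D,S,Z): NE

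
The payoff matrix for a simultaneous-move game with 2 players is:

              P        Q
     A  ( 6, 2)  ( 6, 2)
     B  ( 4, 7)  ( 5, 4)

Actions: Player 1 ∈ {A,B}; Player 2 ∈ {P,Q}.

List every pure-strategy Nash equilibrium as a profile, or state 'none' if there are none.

(A,P): NE
(A,Q): NE
(B,P): not NE [P1→A gives 6>4]
(B,Q): not NE [P1→A gives 6>5; P2→P gives 7>4]

NE set: (A,P), (A,Q)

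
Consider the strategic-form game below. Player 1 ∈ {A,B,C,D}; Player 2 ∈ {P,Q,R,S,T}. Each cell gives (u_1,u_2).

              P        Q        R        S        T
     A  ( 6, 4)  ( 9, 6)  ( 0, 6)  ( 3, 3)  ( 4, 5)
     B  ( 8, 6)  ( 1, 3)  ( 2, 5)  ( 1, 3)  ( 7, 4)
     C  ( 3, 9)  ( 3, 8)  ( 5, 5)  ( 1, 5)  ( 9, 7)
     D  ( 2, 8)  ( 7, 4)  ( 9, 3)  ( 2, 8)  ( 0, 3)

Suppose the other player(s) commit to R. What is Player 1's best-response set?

argmax u_1 = {D}

u_1(A vs R) = 0
u_1(B vs R) = 2
u_1(C vs R) = 5
u_1(D vs R) = 9
max payoff 9 at {D}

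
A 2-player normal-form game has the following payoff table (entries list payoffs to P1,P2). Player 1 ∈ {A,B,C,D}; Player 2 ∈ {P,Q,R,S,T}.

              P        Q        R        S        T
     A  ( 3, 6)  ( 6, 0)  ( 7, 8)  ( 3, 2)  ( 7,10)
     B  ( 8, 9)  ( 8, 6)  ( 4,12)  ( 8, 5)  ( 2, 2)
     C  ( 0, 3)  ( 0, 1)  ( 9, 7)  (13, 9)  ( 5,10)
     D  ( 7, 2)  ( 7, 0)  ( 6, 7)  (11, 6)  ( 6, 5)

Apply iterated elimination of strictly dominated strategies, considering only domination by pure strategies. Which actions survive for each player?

P2 drop P (R beats it: A:8>6 B:12>9 C:7>3 D:7>2)
P2 drop Q (R beats it: A:8>0 B:12>6 C:7>1 D:7>0)
P1 drop B (C beats it: R:9>4 S:13>8 T:5>2)
P1→{A,C,D} P2→{R,S,T}

Remaining: P1:{A,C,D} P2:{R,S,T}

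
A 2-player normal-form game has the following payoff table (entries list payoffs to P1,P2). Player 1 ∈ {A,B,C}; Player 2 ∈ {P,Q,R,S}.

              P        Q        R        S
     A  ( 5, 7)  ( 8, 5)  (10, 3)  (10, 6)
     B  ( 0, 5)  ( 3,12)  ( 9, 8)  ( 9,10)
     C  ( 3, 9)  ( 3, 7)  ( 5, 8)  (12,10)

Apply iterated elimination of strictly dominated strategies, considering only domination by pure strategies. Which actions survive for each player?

IESDS → P1:{A,C} P2:{P,S}

P1 drop B (A beats it: P:5>0 Q:8>3 R:10>9 S:10>9)
P2 drop Q (P beats it: A:7>5 C:9>7)
P2 drop R (P beats it: A:7>3 C:9>8)
P1→{A,C} P2→{P,S}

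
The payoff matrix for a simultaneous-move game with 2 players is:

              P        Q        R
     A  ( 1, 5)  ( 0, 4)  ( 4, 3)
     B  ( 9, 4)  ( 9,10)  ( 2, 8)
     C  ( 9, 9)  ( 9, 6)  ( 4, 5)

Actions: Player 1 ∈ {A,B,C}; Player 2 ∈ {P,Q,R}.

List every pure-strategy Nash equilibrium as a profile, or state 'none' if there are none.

(A,P): not NE [P1→C gives 9>1]
(A,Q): not NE [P1→C gives 9>0; P2→P gives 5>4]
(A,R): not NE [P2→P gives 5>3]
(B,P): not NE [P2→Q gives 10>4]
(B,Q): NE
(B,R): not NE [P1→C gives 4>2; P2→Q gives 10>8]
(C,P): NE
(C,Q): not NE [P2→P gives 9>6]
(C,R): not NE [P2→P gives 9>5]

Nash profiles: (B,Q), (C,P)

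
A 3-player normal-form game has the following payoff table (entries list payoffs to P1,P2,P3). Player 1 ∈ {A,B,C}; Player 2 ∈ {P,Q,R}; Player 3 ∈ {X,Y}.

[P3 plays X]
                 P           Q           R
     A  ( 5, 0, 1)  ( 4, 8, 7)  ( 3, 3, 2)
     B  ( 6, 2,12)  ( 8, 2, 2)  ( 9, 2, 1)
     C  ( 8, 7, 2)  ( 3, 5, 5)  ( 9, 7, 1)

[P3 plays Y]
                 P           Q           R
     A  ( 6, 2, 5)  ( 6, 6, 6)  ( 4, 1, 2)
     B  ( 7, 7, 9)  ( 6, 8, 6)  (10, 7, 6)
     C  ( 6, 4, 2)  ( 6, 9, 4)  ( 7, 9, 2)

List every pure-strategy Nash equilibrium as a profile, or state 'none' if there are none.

(A,P,X): not NE [P1→C gives 8>5; P2→Q gives 8>0; P3→Y gives 5>1]
(A,P,Y): not NE [P1→B gives 7>6; P2→Q gives 6>2]
(A,Q,X): not NE [P1→B gives 8>4]
(A,Q,Y): not NE [P3→X gives 7>6]
(A,R,X): not NE [P1→C gives 9>3; P2→Q gives 8>3]
(A,R,Y): not NE [P1→B gives 10>4; P2→Q gives 6>1]
(B,P,X): not NE [P1→C gives 8>6]
(B,P,Y): not NE [P2→Q gives 8>7; P3→X gives 12>9]
(B,Q,X): not NE [P3→Y gives 6>2]
(B,Q,Y): NE
(B,R,X): not NE [P3→Y gives 6>1]
(B,R,Y): not NE [P2→Q gives 8>7]
(C,P,X): NE
(C,P,Y): not NE [P1→B gives 7>6; P2→R gives 9>4]
(C,Q,X): not NE [P1→B gives 8>3; P2→R gives 7>5]
(C,Q,Y): not NE [P3→X gives 5>4]
(C,R,X): not NE [P3→Y gives 2>1]
(C,R,Y): not NE [P1→B gives 10>7]

Nash profiles: (B,Q,Y), (C,P,X)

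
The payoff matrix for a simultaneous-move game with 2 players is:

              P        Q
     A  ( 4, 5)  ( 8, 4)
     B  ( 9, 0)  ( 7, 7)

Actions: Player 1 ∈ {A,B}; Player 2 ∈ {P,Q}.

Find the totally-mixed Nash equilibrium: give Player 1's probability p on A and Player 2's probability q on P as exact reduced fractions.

P1 indiff ⇒ q·4+(1-q)·8 = q·9+(1-q)·7 ⇒ q(-5) = (1-q)(-1) ⇒ q = 1/6
P2 indiff ⇒ p·5+(1-p)·0 = p·4+(1-p)·7 ⇒ p(1) = (1-p)(7) ⇒ p = 7/8

p=7/8, q=1/6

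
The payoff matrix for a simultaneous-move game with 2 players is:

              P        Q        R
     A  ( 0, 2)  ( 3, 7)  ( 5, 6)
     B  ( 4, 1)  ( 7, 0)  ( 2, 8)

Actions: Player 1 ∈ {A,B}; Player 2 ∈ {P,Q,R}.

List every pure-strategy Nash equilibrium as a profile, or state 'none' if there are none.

(A,P): not NE [P1→B gives 4>0; P2→Q gives 7>2]
(A,Q): not NE [P1→B gives 7>3]
(A,R): not NE [P2→Q gives 7>6]
(B,P): not NE [P2→R gives 8>1]
(B,Q): not NE [P2→R gives 8>0]
(B,R): not NE [P1→A gives 5>2]

No pure NE.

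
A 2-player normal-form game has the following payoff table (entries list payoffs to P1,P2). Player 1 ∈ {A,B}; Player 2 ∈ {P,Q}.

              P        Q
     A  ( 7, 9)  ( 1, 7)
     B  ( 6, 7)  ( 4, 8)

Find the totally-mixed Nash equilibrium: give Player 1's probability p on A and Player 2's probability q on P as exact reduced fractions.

p=1/3, q=3/4

P1 indiff ⇒ q·7+(1-q)·1 = q·6+(1-q)·4 ⇒ q(1) = (1-q)(3) ⇒ q = 3/4
P2 indiff ⇒ p·9+(1-p)·7 = p·7+(1-p)·8 ⇒ p(2) = (1-p)(1) ⇒ p = 1/3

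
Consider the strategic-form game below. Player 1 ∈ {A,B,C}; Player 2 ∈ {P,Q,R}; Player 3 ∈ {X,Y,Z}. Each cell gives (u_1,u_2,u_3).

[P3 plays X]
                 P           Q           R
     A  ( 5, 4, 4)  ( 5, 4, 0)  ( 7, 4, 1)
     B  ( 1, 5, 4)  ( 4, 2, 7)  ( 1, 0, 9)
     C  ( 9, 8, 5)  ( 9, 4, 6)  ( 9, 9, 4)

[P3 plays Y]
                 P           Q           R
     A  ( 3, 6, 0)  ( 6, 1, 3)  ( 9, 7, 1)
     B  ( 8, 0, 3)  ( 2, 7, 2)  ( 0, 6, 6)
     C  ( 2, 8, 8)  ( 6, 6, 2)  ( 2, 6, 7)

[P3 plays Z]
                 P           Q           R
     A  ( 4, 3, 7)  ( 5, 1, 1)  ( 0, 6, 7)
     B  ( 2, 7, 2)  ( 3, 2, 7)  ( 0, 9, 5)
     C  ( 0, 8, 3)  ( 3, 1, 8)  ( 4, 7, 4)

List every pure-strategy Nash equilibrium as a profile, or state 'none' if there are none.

(A,P,X): not NE [P1→C gives 9>5; P3→Z gives 7>4]
(A,P,Y): not NE [P1→B gives 8>3; P2→R gives 7>6; P3→Z gives 7>0]
(A,P,Z): not NE [P2→R gives 6>3]
(A,Q,X): not NE [P1→C gives 9>5; P3→Y gives 3>0]
(A,Q,Y): not NE [P2→R gives 7>1]
(A,Q,Z): not NE [P2→R gives 6>1; P3→Y gives 3>1]
(A,R,X): not NE [P1→C gives 9>7; P3→Z gives 7>1]
(A,R,Y): not NE [P3→Z gives 7>1]
(A,R,Z): not NE [P1→C gives 4>0]
(B,P,X): not NE [P1→C gives 9>1]
(B,P,Y): not NE [P2→Q gives 7>0; P3→X gives 4>3]
(B,P,Z): not NE [P1→A gives 4>2; P2→R gives 9>7; P3→X gives 4>2]
(B,Q,X): not NE [P1→C gives 9>4; P2→P gives 5>2]
(B,Q,Y): not NE [P1→C gives 6>2; P3→Z gives 7>2]
(B,Q,Z): not NE [P1→A gives 5>3; P2→R gives 9>2]
(B,R,X): not NE [P1→C gives 9>1; P2→P gives 5>0]
(B,R,Y): not NE [P1→A gives 9>0; P2→Q gives 7>6; P3→X gives 9>6]
(B,R,Z): not NE [P1→C gives 4>0; P3→X gives 9>5]
(C,P,X): not NE [P2→R gives 9>8; P3→Y gives 8>5]
(C,P,Y): not NE [P1→B gives 8>2]
(C,P,Z): not NE [P1→A gives 4>0; P3→Y gives 8>3]
(C,Q,X): not NE [P2→R gives 9>4; P3→Z gives 8>6]
(C,Q,Y): not NE [P2→P gives 8>6; P3→Z gives 8>2]
(C,Q,Z): not NE [P1→A gives 5>3; P2→P gives 8>1]
(C,R,X): not NE [P3→Y gives 7>4]
(C,R,Y): not NE [P1→A gives 9>2; P2→P gives 8>6]
(C,R,Z): not NE [P2→P gives 8>7; P3→Y gives 7>4]

PSNE: ∅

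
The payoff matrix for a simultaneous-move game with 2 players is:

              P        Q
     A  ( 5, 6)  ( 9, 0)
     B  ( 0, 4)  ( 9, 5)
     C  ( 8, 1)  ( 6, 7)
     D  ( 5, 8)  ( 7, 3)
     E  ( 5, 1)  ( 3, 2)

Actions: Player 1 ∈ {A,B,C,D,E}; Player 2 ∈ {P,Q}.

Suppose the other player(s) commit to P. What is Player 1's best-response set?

BR_1 = {C}

u_1(A vs P) = 5
u_1(B vs P) = 0
u_1(C vs P) = 8
u_1(D vs P) = 5
u_1(E vs P) = 5
max payoff 8 at {C}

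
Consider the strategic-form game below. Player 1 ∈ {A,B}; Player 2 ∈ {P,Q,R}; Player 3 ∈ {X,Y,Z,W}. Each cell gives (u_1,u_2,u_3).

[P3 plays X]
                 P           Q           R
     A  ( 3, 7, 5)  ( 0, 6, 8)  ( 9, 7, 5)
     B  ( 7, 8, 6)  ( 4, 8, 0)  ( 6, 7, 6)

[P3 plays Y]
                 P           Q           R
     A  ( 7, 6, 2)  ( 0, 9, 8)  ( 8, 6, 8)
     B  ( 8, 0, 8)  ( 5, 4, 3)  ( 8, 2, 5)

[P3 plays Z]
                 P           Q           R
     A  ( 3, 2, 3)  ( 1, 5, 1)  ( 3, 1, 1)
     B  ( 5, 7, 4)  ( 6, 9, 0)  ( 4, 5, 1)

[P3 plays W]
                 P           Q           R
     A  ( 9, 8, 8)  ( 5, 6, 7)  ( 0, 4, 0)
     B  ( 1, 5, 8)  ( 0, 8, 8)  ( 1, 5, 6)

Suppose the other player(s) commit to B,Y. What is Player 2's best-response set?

P2 best: {Q}

u_2(P vs B,Y) = 0
u_2(Q vs B,Y) = 4
u_2(R vs B,Y) = 2
max payoff 4 at {Q}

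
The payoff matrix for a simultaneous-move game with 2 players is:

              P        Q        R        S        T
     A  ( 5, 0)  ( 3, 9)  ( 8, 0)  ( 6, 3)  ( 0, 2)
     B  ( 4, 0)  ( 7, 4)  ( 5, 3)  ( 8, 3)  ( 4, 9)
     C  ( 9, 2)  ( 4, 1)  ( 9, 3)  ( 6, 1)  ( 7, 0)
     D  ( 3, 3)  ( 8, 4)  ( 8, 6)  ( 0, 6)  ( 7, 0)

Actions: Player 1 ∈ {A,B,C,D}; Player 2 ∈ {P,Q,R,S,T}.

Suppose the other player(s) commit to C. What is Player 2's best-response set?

P2 best: {R}

u_2(P vs C) = 2
u_2(Q vs C) = 1
u_2(R vs C) = 3
u_2(S vs C) = 1
u_2(T vs C) = 0
max payoff 3 at {R}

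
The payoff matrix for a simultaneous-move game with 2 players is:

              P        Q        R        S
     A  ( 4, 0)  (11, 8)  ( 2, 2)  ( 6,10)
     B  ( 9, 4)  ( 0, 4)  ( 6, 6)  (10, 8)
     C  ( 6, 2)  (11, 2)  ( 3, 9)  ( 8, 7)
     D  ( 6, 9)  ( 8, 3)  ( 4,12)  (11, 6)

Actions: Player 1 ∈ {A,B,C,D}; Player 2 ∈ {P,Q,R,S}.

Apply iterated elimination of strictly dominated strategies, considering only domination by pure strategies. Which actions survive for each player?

Survivors P1:{B,D} P2:{R,S}

P2 drop P (R beats it: A:2>0 B:6>4 C:9>2 D:12>9)
P2 drop Q (S beats it: A:10>8 B:8>4 C:7>2 D:6>3)
P1 drop A (B beats it: R:6>2 S:10>6)
P1 drop C (B beats it: R:6>3 S:10>8)
P1→{B,D} P2→{R,S}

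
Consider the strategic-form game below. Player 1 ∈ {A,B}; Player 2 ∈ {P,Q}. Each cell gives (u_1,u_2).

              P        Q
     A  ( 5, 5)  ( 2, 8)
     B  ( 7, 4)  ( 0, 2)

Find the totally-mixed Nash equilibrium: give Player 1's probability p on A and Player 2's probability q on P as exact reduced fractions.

P1 indiff ⇒ q·5+(1-q)·2 = q·7+(1-q)·0 ⇒ q(-2) = (1-q)(-2) ⇒ q = 1/2
P2 indiff ⇒ p·5+(1-p)·4 = p·8+(1-p)·2 ⇒ p(-3) = (1-p)(-2) ⇒ p = 2/5

p=2/5, q=1/2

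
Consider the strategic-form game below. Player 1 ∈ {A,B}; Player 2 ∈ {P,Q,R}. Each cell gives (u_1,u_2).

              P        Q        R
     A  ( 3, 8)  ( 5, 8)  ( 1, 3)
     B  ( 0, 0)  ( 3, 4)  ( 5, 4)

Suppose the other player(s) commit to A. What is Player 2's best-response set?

BR_2 = {P,Q}

u_2(P vs A) = 8
u_2(Q vs A) = 8
u_2(R vs A) = 3
max payoff 8 at {P,Q}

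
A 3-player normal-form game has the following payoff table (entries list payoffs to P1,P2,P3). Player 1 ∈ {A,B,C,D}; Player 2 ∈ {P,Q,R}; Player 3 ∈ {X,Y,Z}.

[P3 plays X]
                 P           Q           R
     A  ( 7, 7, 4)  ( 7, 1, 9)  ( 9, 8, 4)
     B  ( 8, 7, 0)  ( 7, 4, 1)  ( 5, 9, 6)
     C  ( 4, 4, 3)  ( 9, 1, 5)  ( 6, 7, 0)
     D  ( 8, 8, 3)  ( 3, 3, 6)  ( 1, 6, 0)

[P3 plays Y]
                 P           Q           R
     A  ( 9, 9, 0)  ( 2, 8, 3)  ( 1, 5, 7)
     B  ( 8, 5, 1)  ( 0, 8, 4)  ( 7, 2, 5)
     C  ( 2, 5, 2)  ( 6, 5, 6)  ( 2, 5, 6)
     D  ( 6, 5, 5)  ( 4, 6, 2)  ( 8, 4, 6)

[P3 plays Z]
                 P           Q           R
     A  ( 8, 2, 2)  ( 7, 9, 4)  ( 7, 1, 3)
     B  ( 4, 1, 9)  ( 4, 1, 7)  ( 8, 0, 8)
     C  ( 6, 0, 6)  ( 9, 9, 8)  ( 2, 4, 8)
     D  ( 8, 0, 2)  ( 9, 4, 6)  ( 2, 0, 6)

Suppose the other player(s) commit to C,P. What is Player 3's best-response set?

P3 best: {Z}

u_3(X vs C,P) = 3
u_3(Y vs C,P) = 2
u_3(Z vs C,P) = 6
max payoff 6 at {Z}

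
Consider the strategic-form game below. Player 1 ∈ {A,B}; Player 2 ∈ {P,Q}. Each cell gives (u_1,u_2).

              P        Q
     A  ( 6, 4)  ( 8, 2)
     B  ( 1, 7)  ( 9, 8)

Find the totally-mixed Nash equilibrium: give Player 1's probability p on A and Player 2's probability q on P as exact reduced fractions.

P1 indiff ⇒ q·6+(1-q)·8 = q·1+(1-q)·9 ⇒ q(5) = (1-q)(1) ⇒ q = 1/6
P2 indiff ⇒ p·4+(1-p)·7 = p·2+(1-p)·8 ⇒ p(2) = (1-p)(1) ⇒ p = 1/3

p=1/3, q=1/6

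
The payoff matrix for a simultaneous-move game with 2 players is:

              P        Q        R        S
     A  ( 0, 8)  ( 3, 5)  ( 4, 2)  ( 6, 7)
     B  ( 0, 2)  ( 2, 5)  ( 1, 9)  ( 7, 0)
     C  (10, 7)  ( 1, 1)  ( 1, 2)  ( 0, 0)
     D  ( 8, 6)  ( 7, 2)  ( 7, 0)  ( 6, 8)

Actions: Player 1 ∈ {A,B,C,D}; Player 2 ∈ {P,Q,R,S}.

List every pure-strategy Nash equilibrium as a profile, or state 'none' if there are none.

(A,P): not NE [P1→C gives 10>0]
(A,Q): not NE [P1→D gives 7>3; P2→P gives 8>5]
(A,R): not NE [P1→D gives 7>4; P2→P gives 8>2]
(A,S): not NE [P1→B gives 7>6; P2→P gives 8>7]
(B,P): not NE [P1→C gives 10>0; P2→R gives 9>2]
(B,Q): not NE [P1→D gives 7>2; P2→R gives 9>5]
(B,R): not NE [P1→D gives 7>1]
(B,S): not NE [P2→R gives 9>0]
(C,P): NE
(C,Q): not NE [P1→D gives 7>1; P2→P gives 7>1]
(C,R): not NE [P1→D gives 7>1; P2→P gives 7>2]
(C,S): not NE [P1→B gives 7>0; P2→P gives 7>0]
(D,P): not NE [P1→C gives 10>8; P2→S gives 8>6]
(D,Q): not NE [P2→S gives 8>2]
(D,R): not NE [P2→S gives 8>0]
(D,S): not NE [P1→B gives 7>6]

NE set: (C,P)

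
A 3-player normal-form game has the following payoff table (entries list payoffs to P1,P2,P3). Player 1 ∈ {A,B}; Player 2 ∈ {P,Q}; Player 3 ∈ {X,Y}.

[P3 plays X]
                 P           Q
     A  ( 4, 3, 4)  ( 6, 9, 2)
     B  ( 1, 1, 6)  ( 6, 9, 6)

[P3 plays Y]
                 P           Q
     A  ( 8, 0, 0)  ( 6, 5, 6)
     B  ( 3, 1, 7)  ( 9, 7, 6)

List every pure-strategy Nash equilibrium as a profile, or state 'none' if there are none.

(A,P,X): not NE [P2→Q gives 9>3]
(A,P,Y): not NE [P2→Q gives 5>0; P3→X gives 4>0]
(A,Q,X): not NE [P3→Y gives 6>2]
(A,Q,Y): not NE [P1→B gives 9>6]
(B,P,X): not NE [P1→A gives 4>1; P2→Q gives 9>1; P3→Y gives 7>6]
(B,P,Y): not NE [P1→A gives 8>3; P2→Q gives 7>1]
(B,Q,X): NE
(B,Q,Y): NE

NE set: (B,Q,X), (B,Q,Y)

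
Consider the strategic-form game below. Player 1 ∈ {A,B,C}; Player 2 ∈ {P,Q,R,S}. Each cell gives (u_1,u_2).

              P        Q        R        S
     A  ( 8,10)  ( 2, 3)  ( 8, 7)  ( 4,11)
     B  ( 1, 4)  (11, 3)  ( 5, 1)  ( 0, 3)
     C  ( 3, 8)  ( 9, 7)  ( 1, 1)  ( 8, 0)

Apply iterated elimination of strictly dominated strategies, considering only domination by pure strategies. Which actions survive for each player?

Remaining: P1:{A,C} P2:{P,S}

P2 drop Q (P beats it: A:10>3 B:4>3 C:8>7)
P1 drop B (A beats it: P:8>1 R:8>5 S:4>0)
P2 drop R (P beats it: A:10>7 C:8>1)
P1→{A,C} P2→{P,S}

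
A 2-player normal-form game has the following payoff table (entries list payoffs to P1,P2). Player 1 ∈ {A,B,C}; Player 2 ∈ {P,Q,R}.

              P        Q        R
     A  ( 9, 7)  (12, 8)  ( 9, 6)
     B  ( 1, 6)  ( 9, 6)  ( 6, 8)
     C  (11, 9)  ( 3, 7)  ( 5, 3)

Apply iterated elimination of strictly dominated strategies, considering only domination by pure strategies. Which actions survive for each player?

P1 drop B (A beats it: P:9>1 Q:12>9 R:9>6)
P2 drop R (P beats it: A:7>6 C:9>3)
P1→{A,C} P2→{P,Q}

Remaining: P1:{A,C} P2:{P,Q}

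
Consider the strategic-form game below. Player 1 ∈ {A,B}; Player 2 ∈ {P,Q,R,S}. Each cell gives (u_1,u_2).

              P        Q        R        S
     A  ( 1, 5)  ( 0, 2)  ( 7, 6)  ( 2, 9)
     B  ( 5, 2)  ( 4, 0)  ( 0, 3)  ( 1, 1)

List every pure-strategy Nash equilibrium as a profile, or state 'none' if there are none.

PSNE = {(A,S)}

(A,P): not NE [P1→B gives 5>1; P2→S gives 9>5]
(A,Q): not NE [P1→B gives 4>0; P2→S gives 9>2]
(A,R): not NE [P2→S gives 9>6]
(A,S): NE
(B,P): not NE [P2→R gives 3>2]
(B,Q): not NE [P2→R gives 3>0]
(B,R): not NE [P1→A gives 7>0]
(B,S): not NE [P1→A gives 2>1; P2→R gives 3>1]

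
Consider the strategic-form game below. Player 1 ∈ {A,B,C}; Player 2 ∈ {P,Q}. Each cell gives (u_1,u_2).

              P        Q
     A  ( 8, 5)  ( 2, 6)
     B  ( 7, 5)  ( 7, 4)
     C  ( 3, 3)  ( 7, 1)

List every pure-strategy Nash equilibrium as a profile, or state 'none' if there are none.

(A,P): not NE [P2→Q gives 6>5]
(A,Q): not NE [P1→C gives 7>2]
(B,P): not NE [P1→A gives 8>7]
(B,Q): not NE [P2→P gives 5>4]
(C,P): not NE [P1→A gives 8>3]
(C,Q): not NE [P2→P gives 3>1]

No pure NE.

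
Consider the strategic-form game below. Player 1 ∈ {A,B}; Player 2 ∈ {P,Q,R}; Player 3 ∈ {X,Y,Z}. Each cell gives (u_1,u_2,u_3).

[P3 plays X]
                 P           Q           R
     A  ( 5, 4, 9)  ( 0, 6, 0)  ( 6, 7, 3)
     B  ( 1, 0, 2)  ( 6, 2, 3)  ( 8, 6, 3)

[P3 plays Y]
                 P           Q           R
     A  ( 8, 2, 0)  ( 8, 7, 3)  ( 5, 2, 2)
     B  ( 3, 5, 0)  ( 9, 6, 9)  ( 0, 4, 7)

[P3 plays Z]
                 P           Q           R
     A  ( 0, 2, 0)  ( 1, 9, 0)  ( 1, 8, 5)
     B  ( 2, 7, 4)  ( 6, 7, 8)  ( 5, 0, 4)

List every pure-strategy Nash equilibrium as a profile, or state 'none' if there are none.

Nash profiles: (B,P,Z), (B,Q,Y)

(A,P,X): not NE [P2→R gives 7>4]
(A,P,Y): not NE [P2→Q gives 7>2; P3→X gives 9>0]
(A,P,Z): not NE [P1→B gives 2>0; P2→Q gives 9>2; P3→X gives 9>0]
(A,Q,X): not NE [P1→B gives 6>0; P2→R gives 7>6; P3→Y gives 3>0]
(A,Q,Y): not NE [P1→B gives 9>8]
(A,Q,Z): not NE [P1→B gives 6>1; P3→Y gives 3>0]
(A,R,X): not NE [P1→B gives 8>6; P3→Z gives 5>3]
(A,R,Y): not NE [P2→Q gives 7>2; P3→Z gives 5>2]
(A,R,Z): not NE [P1→B gives 5>1; P2→Q gives 9>8]
(B,P,X): not NE [P1→A gives 5>1; P2→R gives 6>0; P3→Z gives 4>2]
(B,P,Y): not NE [P1→A gives 8>3; P2→Q gives 6>5; P3→Z gives 4>0]
(B,P,Z): NE
(B,Q,X): not NE [P2→R gives 6>2; P3→Y gives 9>3]
(B,Q,Y): NE
(B,Q,Z): not NE [P3→Y gives 9>8]
(B,R,X): not NE [P3→Y gives 7>3]
(B,R,Y): not NE [P1→A gives 5>0; P2→Q gives 6>4]
(B,R,Z): not NE [P2→Q gives 7>0; P3→Y gives 7>4]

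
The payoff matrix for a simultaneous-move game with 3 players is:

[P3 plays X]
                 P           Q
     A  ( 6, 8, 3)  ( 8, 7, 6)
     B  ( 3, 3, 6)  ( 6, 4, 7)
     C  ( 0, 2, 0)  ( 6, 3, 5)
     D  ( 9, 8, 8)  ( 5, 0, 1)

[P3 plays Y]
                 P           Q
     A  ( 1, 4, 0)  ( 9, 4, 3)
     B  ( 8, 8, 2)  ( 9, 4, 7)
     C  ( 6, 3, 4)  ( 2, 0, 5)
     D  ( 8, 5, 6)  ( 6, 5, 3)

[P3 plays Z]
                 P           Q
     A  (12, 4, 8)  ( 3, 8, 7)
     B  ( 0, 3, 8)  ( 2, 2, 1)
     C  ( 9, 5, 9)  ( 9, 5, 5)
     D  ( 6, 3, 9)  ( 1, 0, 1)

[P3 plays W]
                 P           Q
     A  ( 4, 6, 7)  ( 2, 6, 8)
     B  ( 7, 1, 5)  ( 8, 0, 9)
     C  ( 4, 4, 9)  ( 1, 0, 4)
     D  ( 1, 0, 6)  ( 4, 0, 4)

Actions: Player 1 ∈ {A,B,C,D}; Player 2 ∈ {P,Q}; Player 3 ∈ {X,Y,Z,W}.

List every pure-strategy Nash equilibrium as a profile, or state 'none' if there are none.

(A,P,X): not NE [P1→D gives 9>6; P3→Z gives 8>3]
(A,P,Y): not NE [P1→D gives 8>1; P3→Z gives 8>0]
(A,P,Z): not NE [P2→Q gives 8>4]
(A,P,W): not NE [P1→B gives 7>4; P3→Z gives 8>7]
(A,Q,X): not NE [P2→P gives 8>7; P3→W gives 8>6]
(A,Q,Y): not NE [P3→W gives 8>3]
(A,Q,Z): not NE [P1→C gives 9>3; P3→W gives 8>7]
(A,Q,W): not NE [P1→B gives 8>2]
(B,P,X): not NE [P1→D gives 9>3; P2→Q gives 4>3; P3→Z gives 8>6]
(B,P,Y): not NE [P3→Z gives 8>2]
(B,P,Z): not NE [P1→A gives 12>0]
(B,P,W): not NE [P3→Z gives 8>5]
(B,Q,X): not NE [P1→A gives 8>6; P3→W gives 9>7]
(B,Q,Y): not NE [P2→P gives 8>4; P3→W gives 9>7]
(B,Q,Z): not NE [P1→C gives 9>2; P2→P gives 3>2; P3→W gives 9>1]
(B,Q,W): not NE [P2→P gives 1>0]
(C,P,X): not NE [P1→D gives 9>0; P2→Q gives 3>2; P3→W gives 9>0]
(C,P,Y): not NE [P1→D gives 8>6; P3→W gives 9>4]
(C,P,Z): not NE [P1→A gives 12>9]
(C,P,W): not NE [P1→B gives 7>4]
(C,Q,X): not NE [P1→A gives 8>6]
(C,Q,Y): not NE [P1→B gives 9>2; P2→P gives 3>0]
(C,Q,Z): NE
(C,Q,W): not NE [P1→B gives 8>1; P2→P gives 4>0; P3→Z gives 5>4]
(D,P,X): not NE [P3→Z gives 9>8]
(D,P,Y): not NE [P3→Z gives 9>6]
(D,P,Z): not NE [P1→A gives 12>6]
(D,P,W): not NE [P1→B gives 7>1; P3→Z gives 9>6]
(D,Q,X): not NE [P1→A gives 8>5; P2→P gives 8>0; P3→W gives 4>1]
(D,Q,Y): not NE [P1→B gives 9>6; P3→W gives 4>3]
(D,Q,Z): not NE [P1→C gives 9>1; P2→P gives 3>0; P3→W gives 4>1]
(D,Q,W): not NE [P1→B gives 8>4]

Nash profiles: (C,Q,Z)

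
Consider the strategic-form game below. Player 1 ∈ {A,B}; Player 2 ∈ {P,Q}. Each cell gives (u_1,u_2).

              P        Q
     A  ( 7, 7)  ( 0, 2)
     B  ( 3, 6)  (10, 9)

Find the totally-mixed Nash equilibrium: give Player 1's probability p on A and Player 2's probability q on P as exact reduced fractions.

p=3/8, q=5/7

P1 indiff ⇒ q·7+(1-q)·0 = q·3+(1-q)·10 ⇒ q(4) = (1-q)(10) ⇒ q = 5/7
P2 indiff ⇒ p·7+(1-p)·6 = p·2+(1-p)·9 ⇒ p(5) = (1-p)(3) ⇒ p = 3/8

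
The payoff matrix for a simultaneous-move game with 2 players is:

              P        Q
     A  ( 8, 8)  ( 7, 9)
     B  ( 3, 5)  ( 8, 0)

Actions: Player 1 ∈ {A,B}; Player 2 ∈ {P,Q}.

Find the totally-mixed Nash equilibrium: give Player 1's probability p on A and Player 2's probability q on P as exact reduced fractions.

(p,q) = (5/6, 1/6)

P1 indiff ⇒ q·8+(1-q)·7 = q·3+(1-q)·8 ⇒ q(5) = (1-q)(1) ⇒ q = 1/6
P2 indiff ⇒ p·8+(1-p)·5 = p·9+(1-p)·0 ⇒ p(-1) = (1-p)(-5) ⇒ p = 5/6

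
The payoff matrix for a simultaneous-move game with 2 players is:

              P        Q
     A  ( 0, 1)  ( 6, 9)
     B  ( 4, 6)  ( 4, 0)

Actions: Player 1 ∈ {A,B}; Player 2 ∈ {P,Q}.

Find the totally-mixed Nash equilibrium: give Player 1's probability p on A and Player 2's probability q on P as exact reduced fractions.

P1 indiff ⇒ q·0+(1-q)·6 = q·4+(1-q)·4 ⇒ q(-4) = (1-q)(-2) ⇒ q = 1/3
P2 indiff ⇒ p·1+(1-p)·6 = p·9+(1-p)·0 ⇒ p(-8) = (1-p)(-6) ⇒ p = 3/7

P1 mixes 3/7 on A; P2 mixes 1/3 on P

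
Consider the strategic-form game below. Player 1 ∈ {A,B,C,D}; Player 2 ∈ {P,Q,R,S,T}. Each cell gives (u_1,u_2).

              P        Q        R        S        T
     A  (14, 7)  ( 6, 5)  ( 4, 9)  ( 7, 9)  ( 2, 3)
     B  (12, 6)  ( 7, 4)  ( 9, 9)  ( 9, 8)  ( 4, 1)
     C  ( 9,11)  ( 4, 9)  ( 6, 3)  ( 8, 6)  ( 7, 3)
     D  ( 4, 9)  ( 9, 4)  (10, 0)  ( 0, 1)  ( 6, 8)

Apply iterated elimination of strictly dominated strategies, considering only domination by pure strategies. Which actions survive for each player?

P2 drop Q (P beats it: A:7>5 B:6>4 C:11>9 D:9>4)
P2 drop T (P beats it: A:7>3 B:6>1 C:11>3 D:9>8)
P1 drop C (B beats it: P:12>9 R:9>6 S:9>8)
P1→{A,B,D} P2→{P,R,S}

IESDS → P1:{A,B,D} P2:{P,R,S}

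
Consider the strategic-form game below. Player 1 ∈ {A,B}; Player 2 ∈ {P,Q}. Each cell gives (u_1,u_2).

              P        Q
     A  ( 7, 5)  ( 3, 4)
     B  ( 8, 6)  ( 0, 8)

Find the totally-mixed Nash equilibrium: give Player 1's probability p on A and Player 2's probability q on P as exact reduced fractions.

P1 indiff ⇒ q·7+(1-q)·3 = q·8+(1-q)·0 ⇒ q(-1) = (1-q)(-3) ⇒ q = 3/4
P2 indiff ⇒ p·5+(1-p)·6 = p·4+(1-p)·8 ⇒ p(1) = (1-p)(2) ⇒ p = 2/3

(p,q) = (2/3, 3/4)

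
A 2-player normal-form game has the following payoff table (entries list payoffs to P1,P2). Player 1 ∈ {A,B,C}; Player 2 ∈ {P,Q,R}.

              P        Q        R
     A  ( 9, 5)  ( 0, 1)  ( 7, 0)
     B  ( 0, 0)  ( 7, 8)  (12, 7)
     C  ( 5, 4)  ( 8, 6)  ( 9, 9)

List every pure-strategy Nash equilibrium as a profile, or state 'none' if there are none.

Nash profiles: (A,P)

(A,P): NE
(A,Q): not NE [P1→C gives 8>0; P2→P gives 5>1]
(A,R): not NE [P1→B gives 12>7; P2→P gives 5>0]
(B,P): not NE [P1→A gives 9>0; P2→Q gives 8>0]
(B,Q): not NE [P1→C gives 8>7]
(B,R): not NE [P2→Q gives 8>7]
(C,P): not NE [P1→A gives 9>5; P2→R gives 9>4]
(C,Q): not NE [P2→R gives 9>6]
(C,R): not NE [P1→B gives 12>9]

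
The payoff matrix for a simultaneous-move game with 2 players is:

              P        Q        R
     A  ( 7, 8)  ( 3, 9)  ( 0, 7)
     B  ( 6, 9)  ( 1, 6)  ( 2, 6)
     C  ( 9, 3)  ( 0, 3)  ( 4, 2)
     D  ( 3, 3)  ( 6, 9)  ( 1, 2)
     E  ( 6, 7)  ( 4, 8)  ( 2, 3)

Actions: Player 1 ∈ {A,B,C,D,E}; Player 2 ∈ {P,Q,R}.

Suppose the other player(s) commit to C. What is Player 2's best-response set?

P2 best: {P,Q}

u_2(P vs C) = 3
u_2(Q vs C) = 3
u_2(R vs C) = 2
max payoff 3 at {P,Q}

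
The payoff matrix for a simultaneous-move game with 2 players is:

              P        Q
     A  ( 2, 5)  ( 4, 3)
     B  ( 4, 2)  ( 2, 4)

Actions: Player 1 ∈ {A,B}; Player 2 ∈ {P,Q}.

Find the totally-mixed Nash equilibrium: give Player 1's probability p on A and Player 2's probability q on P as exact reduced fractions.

(p,q) = (1/2, 1/2)

P1 indiff ⇒ q·2+(1-q)·4 = q·4+(1-q)·2 ⇒ q(-2) = (1-q)(-2) ⇒ q = 1/2
P2 indiff ⇒ p·5+(1-p)·2 = p·3+(1-p)·4 ⇒ p(2) = (1-p)(2) ⇒ p = 1/2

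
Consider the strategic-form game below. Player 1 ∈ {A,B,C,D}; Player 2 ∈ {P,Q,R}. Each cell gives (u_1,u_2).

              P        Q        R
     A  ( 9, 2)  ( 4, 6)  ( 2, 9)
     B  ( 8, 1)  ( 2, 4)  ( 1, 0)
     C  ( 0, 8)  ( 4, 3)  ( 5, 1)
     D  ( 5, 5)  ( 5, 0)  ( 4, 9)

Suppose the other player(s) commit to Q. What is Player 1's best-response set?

P1 best: {D}

u_1(A vs Q) = 4
u_1(B vs Q) = 2
u_1(C vs Q) = 4
u_1(D vs Q) = 5
max payoff 5 at {D}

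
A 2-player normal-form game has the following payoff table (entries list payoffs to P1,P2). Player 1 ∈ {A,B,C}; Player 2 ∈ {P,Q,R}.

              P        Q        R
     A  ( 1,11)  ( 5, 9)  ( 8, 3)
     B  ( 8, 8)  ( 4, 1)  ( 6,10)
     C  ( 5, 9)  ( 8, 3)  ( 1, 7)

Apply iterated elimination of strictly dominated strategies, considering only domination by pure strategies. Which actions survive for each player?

Survivors P1:{A,B} P2:{P,R}

P2 drop Q (P beats it: A:11>9 B:8>1 C:9>3)
P1 drop C (B beats it: P:8>5 R:6>1)
P1→{A,B} P2→{P,R}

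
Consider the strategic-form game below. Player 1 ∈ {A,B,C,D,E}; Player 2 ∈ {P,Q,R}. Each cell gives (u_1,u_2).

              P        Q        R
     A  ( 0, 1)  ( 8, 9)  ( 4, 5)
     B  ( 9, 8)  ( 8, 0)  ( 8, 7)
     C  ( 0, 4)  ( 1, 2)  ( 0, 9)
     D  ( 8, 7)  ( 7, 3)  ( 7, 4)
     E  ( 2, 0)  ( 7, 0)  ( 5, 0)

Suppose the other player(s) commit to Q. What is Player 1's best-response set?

u_1(A vs Q) = 8
u_1(B vs Q) = 8
u_1(C vs Q) = 1
u_1(D vs Q) = 7
u_1(E vs Q) = 7
max payoff 8 at {A,B}

P1 best: {A,B}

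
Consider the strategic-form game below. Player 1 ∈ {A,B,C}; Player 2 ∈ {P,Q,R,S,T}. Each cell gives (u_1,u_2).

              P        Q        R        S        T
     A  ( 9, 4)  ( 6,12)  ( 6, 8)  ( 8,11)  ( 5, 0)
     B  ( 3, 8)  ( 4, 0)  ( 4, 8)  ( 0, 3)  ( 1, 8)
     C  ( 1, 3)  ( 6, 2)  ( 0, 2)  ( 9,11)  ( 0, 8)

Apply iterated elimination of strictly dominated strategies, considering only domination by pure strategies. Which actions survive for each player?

Survivors P1:{A,C} P2:{Q,S}

P1 drop B (A beats it: P:9>3 Q:6>4 R:6>4 S:8>0 T:5>1)
P2 drop P (S beats it: A:11>4 C:11>3)
P2 drop R (S beats it: A:11>8 C:11>2)
P2 drop T (S beats it: A:11>0 C:11>8)
P1→{A,C} P2→{Q,S}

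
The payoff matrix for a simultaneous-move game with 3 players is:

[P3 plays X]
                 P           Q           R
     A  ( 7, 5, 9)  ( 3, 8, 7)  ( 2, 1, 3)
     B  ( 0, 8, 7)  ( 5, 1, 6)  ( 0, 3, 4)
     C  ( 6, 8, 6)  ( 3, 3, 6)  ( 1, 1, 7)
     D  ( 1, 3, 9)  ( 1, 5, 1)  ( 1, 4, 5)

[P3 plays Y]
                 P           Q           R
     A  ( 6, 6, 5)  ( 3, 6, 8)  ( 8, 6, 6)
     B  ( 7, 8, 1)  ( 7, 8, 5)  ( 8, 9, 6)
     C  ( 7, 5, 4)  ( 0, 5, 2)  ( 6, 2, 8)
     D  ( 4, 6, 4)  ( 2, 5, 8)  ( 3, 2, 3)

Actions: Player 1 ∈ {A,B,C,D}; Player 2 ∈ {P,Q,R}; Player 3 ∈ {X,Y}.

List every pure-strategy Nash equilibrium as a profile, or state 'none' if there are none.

PSNE = {(A,R,Y), (B,R,Y)}

(A,P,X): not NE [P2→Q gives 8>5]
(A,P,Y): not NE [P1→C gives 7>6; P3→X gives 9>5]
(A,Q,X): not NE [P1→B gives 5>3; P3→Y gives 8>7]
(A,Q,Y): not NE [P1→B gives 7>3]
(A,R,X): not NE [P2→Q gives 8>1; P3→Y gives 6>3]
(A,R,Y): NE
(B,P,X): not NE [P1→A gives 7>0]
(B,P,Y): not NE [P2→R gives 9>8; P3→X gives 7>1]
(B,Q,X): not NE [P2→P gives 8>1]
(B,Q,Y): not NE [P2→R gives 9>8; P3→X gives 6>5]
(B,R,X): not NE [P1→A gives 2>0; P2→P gives 8>3; P3→Y gives 6>4]
(B,R,Y): NE
(C,P,X): not NE [P1→A gives 7>6]
(C,P,Y): not NE [P3→X gives 6>4]
(C,Q,X): not NE [P1→B gives 5>3; P2→P gives 8>3]
(C,Q,Y): not NE [P1→B gives 7>0; P3→X gives 6>2]
(C,R,X): not NE [P1→A gives 2>1; P2→P gives 8>1; P3→Y gives 8>7]
(C,R,Y): not NE [P1→B gives 8>6; P2→Q gives 5>2]
(D,P,X): not NE [P1→A gives 7>1; P2→Q gives 5>3]
(D,P,Y): not NE [P1→C gives 7>4; P3→X gives 9>4]
(D,Q,X): not NE [P1→B gives 5>1; P3→Y gives 8>1]
(D,Q,Y): not NE [P1→B gives 7>2; P2→P gives 6>5]
(D,R,X): not NE [P1→A gives 2>1; P2→Q gives 5>4]
(D,R,Y): not NE [P1→B gives 8>3; P2→P gives 6>2; P3→X gives 5>3]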